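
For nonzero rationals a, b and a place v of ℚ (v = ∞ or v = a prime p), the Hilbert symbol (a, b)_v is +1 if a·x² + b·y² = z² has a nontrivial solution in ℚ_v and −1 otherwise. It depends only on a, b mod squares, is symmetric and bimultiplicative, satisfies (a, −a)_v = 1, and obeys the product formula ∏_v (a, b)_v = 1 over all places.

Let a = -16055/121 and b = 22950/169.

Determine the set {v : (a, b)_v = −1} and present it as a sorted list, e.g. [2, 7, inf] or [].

(a, b) ≡ (-95, 102) mod (ℚ^×)²; places V = {2, 3, 5, 11, 13, 17, 19, ∞}.
(a,b)_3: α=0, u≡1; β=3, v≡1 (mod 3); (1|3)=+1, (1|3)=+1; sign (−1)^0·+1^3·+1^0 = +1.
(a,b)_19: α=1, u≡15; β=0, v≡1 (mod 19); (15|19)=-1, (1|19)=+1; sign (−1)^0·-1^0·+1^1 = +1.
(a,b)_11: α=-2, u≡5; β=0, v≡1 (mod 11); (5|11)=+1, (1|11)=+1; sign (−1)^0·+1^0·+1^-2 = +1.
(a,b)_∞: sgn(-95)=−, sgn(102)=+, so +1.
(a,b)_17: α=0, u≡5; β=1, v≡10 (mod 17); (5|17)=-1, (10|17)=-1; sign (−1)^0·-1^1·-1^0 = -1.
(a,b)_13: α=2, u≡12; β=-2, v≡5 (mod 13); (12|13)=+1, (5|13)=-1; sign (−1)^0·+1^-2·-1^2 = +1.
(a,b)_2: α=0, β=1; u≡1, v≡3 (mod 8); ε(u)ε(v)=0·1, αω(v)=0·1, βω(u)=1·0; sum ≡ 0  ⇒  +1.
(a,b)_5: α=1, u≡4; β=2, v≡2 (mod 5); (4|5)=+1, (2|5)=-1; sign (−1)^0·+1^2·-1^1 = -1.
(-95, 102 / ℚ) ramifies at {5, 17}: a division algebra.

[5, 17]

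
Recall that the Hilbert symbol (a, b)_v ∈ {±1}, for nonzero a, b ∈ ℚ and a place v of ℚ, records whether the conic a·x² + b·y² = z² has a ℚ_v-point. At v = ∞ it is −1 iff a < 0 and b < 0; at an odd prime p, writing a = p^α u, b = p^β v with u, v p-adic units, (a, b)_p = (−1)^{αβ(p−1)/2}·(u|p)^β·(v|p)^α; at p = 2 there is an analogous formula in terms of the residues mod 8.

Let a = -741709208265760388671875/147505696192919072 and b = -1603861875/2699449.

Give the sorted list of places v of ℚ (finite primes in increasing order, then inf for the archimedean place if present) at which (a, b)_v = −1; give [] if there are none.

Mod squares: a ≡ -81510, b ≡ -11. Check v ∈ {∞, 2, 3, 5, 7, 11, 13, 17, 19, 23, 31, 43, 53}.
v=2: v_2(a)=-5, v_2(b)=0; units ≡ 5, 5 (mod 8); ε·ε+αω+βω = 0·0+-5·1+0·1 ≡ 1  ⇒  (a,b)_2 = -1.
v=53: a=53^-2·(≡7), b=53^-2·(≡9) mod 53; (7|53)=+1, (9|53)=+1; (−1)^{-2·-2·26}·(+1)^-2·(+1)^-2 = +1.
v=3: a=3^3·(≡1), b=3^2·(≡1) mod 3; (1|3)=+1, (1|3)=+1; (−1)^{3·2·1}·(+1)^2·(+1)^3 = +1.
v=5: a=5^9·(≡3), b=5^4·(≡4) mod 5; (3|5)=-1, (4|5)=+1; (−1)^{9·4·2}·(-1)^4·(+1)^9 = +1.
v=31: a=31^-6·(≡18), b=31^-2·(≡28) mod 31; (18|31)=+1, (28|31)=+1; (−1)^{-6·-2·15}·(+1)^-2·(+1)^-6 = +1.
v=11: a=11^3·(≡5), b=11^1·(≡7) mod 11; (5|11)=+1, (7|11)=-1; (−1)^{3·1·5}·(+1)^1·(-1)^3 = +1.
v=23: a=23^6·(≡1), b=23^2·(≡1) mod 23; (1|23)=+1, (1|23)=+1; (−1)^{6·2·11}·(+1)^2·(+1)^6 = +1.
v=7: a=7^0·(≡3), b=7^2·(≡5) mod 7; (3|7)=-1, (5|7)=-1; (−1)^{0·2·3}·(-1)^2·(-1)^0 = +1.
v=17: a=17^2·(≡12), b=17^0·(≡7) mod 17; (12|17)=-1, (7|17)=-1; (−1)^{2·0·8}·(-1)^0·(-1)^2 = +1.
v=∞: -81510 < 0 and -11 < 0  ⇒  (a,b)_∞ = -1.
v=43: a=43^-2·(≡7), b=43^0·(≡29) mod 43; (7|43)=-1, (29|43)=-1; (−1)^{-2·0·21}·(-1)^0·(-1)^-2 = +1.
v=13: a=13^1·(≡12), b=13^0·(≡5) mod 13; (12|13)=+1, (5|13)=-1; (−1)^{1·0·6}·(+1)^0·(-1)^1 = -1.
v=19: a=19^1·(≡9), b=19^0·(≡8) mod 19; (9|19)=+1, (8|19)=-1; (−1)^{1·0·9}·(+1)^0·(-1)^1 = -1.
(-81510, -11 / ℚ) ramifies at {2, 13, 19, ∞}: a division algebra.

[2, 13, 19, inf]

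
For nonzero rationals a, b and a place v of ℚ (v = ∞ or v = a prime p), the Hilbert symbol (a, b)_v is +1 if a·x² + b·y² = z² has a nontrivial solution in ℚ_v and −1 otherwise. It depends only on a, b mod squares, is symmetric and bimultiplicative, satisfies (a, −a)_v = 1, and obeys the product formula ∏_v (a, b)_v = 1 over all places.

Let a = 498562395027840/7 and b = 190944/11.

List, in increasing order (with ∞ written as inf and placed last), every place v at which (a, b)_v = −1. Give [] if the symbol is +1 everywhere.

[7, 17]

Mod squares: a ≡ 170170, b ≡ 14586. Check v ∈ {∞, 2, 3, 5, 7, 11, 13, 17}.
v=3: a=3^8·(≡1), b=3^3·(≡2) mod 3; (1|3)=+1, (2|3)=-1; (−1)^{8·3·1}·(+1)^3·(-1)^8 = +1.
v=11: a=11^1·(≡3), b=11^-1·(≡6) mod 11; (3|11)=+1, (6|11)=-1; (−1)^{1·-1·5}·(+1)^-1·(-1)^1 = +1.
v=13: a=13^3·(≡4), b=13^1·(≡1) mod 13; (4|13)=+1, (1|13)=+1; (−1)^{3·1·6}·(+1)^1·(+1)^3 = +1.
v=7: a=7^-1·(≡3), b=7^0·(≡3) mod 7; (3|7)=-1, (3|7)=-1; (−1)^{-1·0·3}·(-1)^0·(-1)^-1 = -1.
v=∞: 170170 > 0 and 14586 > 0  ⇒  (a,b)_∞ = +1.
v=5: a=5^1·(≡4), b=5^0·(≡4) mod 5; (4|5)=+1, (4|5)=+1; (−1)^{1·0·2}·(+1)^0·(+1)^1 = +1.
v=17: a=17^3·(≡11), b=17^1·(≡15) mod 17; (11|17)=-1, (15|17)=+1; (−1)^{3·1·8}·(-1)^1·(+1)^3 = -1.
v=2: v_2(a)=7, v_2(b)=5; units ≡ 5, 5 (mod 8); ε·ε+αω+βω = 0·0+7·1+5·1 ≡ 0  ⇒  (a,b)_2 = +1.
Ram(170170, 14586) = {7, 17}; no ℚ_7-point on the conic.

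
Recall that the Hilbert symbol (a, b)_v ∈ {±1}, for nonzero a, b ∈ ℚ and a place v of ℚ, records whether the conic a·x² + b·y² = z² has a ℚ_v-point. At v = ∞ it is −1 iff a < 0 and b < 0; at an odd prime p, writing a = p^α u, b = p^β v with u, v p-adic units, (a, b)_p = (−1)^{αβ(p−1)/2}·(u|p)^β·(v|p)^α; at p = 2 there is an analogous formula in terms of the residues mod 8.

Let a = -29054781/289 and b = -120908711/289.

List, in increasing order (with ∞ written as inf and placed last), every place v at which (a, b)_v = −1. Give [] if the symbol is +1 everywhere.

[7, 19, 29, 31, 37, inf]

Mod squares: a ≡ -358701, b ≡ -88319. Check v ∈ {∞, 2, 3, 7, 11, 17, 19, 29, 31, 37}.
v=∞: -358701 < 0 and -88319 < 0  ⇒  (a,b)_∞ = -1.
v=2: v_2(a)=0, v_2(b)=0; units ≡ 3, 1 (mod 8); ε·ε+αω+βω = 1·0+0·0+0·1 ≡ 0  ⇒  (a,b)_2 = +1.
v=31: a=31^1·(≡22), b=31^1·(≡17) mod 31; (22|31)=-1, (17|31)=-1; (−1)^{1·1·15}·(-1)^1·(-1)^1 = -1.
v=37: a=37^0·(≡23), b=37^3·(≡8) mod 37; (23|37)=-1, (8|37)=-1; (−1)^{0·3·18}·(-1)^3·(-1)^0 = -1.
v=11: a=11^0·(≡1), b=11^1·(≡9) mod 11; (1|11)=+1, (9|11)=+1; (−1)^{0·1·5}·(+1)^1·(+1)^0 = +1.
v=7: a=7^1·(≡1), b=7^1·(≡1) mod 7; (1|7)=+1, (1|7)=+1; (−1)^{1·1·3}·(+1)^1·(+1)^1 = -1.
v=29: a=29^1·(≡26), b=29^0·(≡26) mod 29; (26|29)=-1, (26|29)=-1; (−1)^{1·0·14}·(-1)^0·(-1)^1 = -1.
v=3: a=3^5·(≡1), b=3^0·(≡1) mod 3; (1|3)=+1, (1|3)=+1; (−1)^{5·0·1}·(+1)^0·(+1)^5 = +1.
v=19: a=19^1·(≡4), b=19^0·(≡3) mod 19; (4|19)=+1, (3|19)=-1; (−1)^{1·0·9}·(+1)^0·(-1)^1 = -1.
v=17: a=17^-2·(≡4), b=17^-2·(≡15) mod 17; (4|17)=+1, (15|17)=+1; (−1)^{-2·-2·8}·(+1)^-2·(+1)^-2 = +1.
(-358701, -88319 / ℚ) ramifies at {7, 19, 29, 31, 37, ∞}: a division algebra.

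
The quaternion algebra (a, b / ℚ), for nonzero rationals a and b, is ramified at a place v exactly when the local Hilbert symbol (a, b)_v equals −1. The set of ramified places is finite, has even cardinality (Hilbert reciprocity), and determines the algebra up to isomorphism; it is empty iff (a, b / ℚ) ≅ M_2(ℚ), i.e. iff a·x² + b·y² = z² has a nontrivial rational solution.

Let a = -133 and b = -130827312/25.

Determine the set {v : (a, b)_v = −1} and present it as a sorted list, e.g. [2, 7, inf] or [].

[3, 11, 23, inf]

Mod squares: a ≡ -133, b ≡ -100947. Check v ∈ {∞, 2, 3, 5, 7, 11, 19, 23}.
v=5: a=5^0·(≡2), b=5^-2·(≡3) mod 5; (2|5)=-1, (3|5)=-1; (−1)^{0·-2·2}·(-1)^-2·(-1)^0 = +1.
v=23: a=23^0·(≡5), b=23^1·(≡16) mod 23; (5|23)=-1, (16|23)=+1; (−1)^{0·1·11}·(-1)^1·(+1)^0 = -1.
v=∞: -133 < 0 and -100947 < 0  ⇒  (a,b)_∞ = -1.
v=11: a=11^0·(≡10), b=11^1·(≡2) mod 11; (10|11)=-1, (2|11)=-1; (−1)^{0·1·5}·(-1)^1·(-1)^0 = -1.
v=2: v_2(a)=0, v_2(b)=4; units ≡ 3, 5 (mod 8); ε·ε+αω+βω = 1·0+0·1+4·1 ≡ 0  ⇒  (a,b)_2 = +1.
v=3: a=3^0·(≡2), b=3^5·(≡2) mod 3; (2|3)=-1, (2|3)=-1; (−1)^{0·5·1}·(-1)^5·(-1)^0 = -1.
v=7: a=7^1·(≡2), b=7^1·(≡5) mod 7; (2|7)=+1, (5|7)=-1; (−1)^{1·1·3}·(+1)^1·(-1)^1 = +1.
v=19: a=19^1·(≡12), b=19^1·(≡11) mod 19; (12|19)=-1, (11|19)=+1; (−1)^{1·1·9}·(-1)^1·(+1)^1 = +1.
Ram(-133, -100947) = {3, 11, 23, ∞}; no ℚ_3-point on the conic.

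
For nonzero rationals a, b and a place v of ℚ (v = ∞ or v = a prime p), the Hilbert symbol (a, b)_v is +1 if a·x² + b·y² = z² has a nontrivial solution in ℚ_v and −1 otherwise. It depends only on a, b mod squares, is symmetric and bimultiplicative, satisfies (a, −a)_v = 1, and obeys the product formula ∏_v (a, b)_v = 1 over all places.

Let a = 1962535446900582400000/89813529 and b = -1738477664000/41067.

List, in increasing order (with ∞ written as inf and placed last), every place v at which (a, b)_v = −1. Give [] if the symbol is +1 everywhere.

(a, b) ≡ (385, -2805) mod (ℚ^×)²; places V = {2, 3, 5, 7, 11, 13, 17, ∞}.
(a,b)_5: α=5, u≡2; β=3, v≡4 (mod 5); (2|5)=-1, (4|5)=+1; sign (−1)^0·-1^3·+1^5 = -1.
(a,b)_3: α=-12, u≡1; β=-5, v≡1 (mod 3); (1|3)=+1, (1|3)=+1; sign (−1)^0·+1^-5·+1^-12 = +1.
(a,b)_11: α=5, u≡8; β=3, v≡1 (mod 11); (8|11)=-1, (1|11)=+1; sign (−1)^1·-1^3·+1^5 = +1.
(a,b)_7: α=7, u≡6; β=4, v≡1 (mod 7); (6|7)=-1, (1|7)=+1; sign (−1)^0·-1^4·+1^7 = +1.
(a,b)_17: α=2, u≡14; β=1, v≡7 (mod 17); (14|17)=-1, (7|17)=-1; sign (−1)^0·-1^1·-1^2 = -1.
(a,b)_∞: sgn(385)=+, sgn(-2805)=−, so +1.
(a,b)_2: α=14, β=8; u≡1, v≡3 (mod 8); ε(u)ε(v)=0·1, αω(v)=14·1, βω(u)=8·0; sum ≡ 0  ⇒  +1.
(a,b)_13: α=-2, u≡11; β=-2, v≡3 (mod 13); (11|13)=-1, (3|13)=+1; sign (−1)^0·-1^-2·+1^-2 = +1.
Ram(385, -2805) = {5, 17}; no ℚ_5-point on the conic.

[5, 17]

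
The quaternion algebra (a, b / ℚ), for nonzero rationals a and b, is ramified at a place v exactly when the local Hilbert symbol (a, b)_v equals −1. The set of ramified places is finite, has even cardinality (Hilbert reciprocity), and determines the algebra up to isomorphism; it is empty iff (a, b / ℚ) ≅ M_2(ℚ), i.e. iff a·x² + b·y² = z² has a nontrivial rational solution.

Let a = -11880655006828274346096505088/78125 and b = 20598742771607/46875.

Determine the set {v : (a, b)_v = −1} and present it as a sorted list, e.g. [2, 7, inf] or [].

[3, 37]

Mod squares: a ≡ -36685, b ≡ 1258629. Check v ∈ {∞, 2, 3, 5, 7, 11, 13, 17, 23, 29, 37}.
v=37: a=37^0·(≡15), b=37^1·(≡18) mod 37; (15|37)=-1, (18|37)=-1; (−1)^{0·1·18}·(-1)^1·(-1)^0 = -1.
v=3: a=3^0·(≡2), b=3^-1·(≡2) mod 3; (2|3)=-1, (2|3)=-1; (−1)^{0·-1·1}·(-1)^-1·(-1)^0 = -1.
v=29: a=29^3·(≡27), b=29^1·(≡14) mod 29; (27|29)=-1, (14|29)=-1; (−1)^{3·1·14}·(-1)^1·(-1)^3 = +1.
v=11: a=11^5·(≡1), b=11^2·(≡9) mod 11; (1|11)=+1, (9|11)=+1; (−1)^{5·2·5}·(+1)^2·(+1)^5 = +1.
v=5: a=5^-7·(≡2), b=5^-6·(≡4) mod 5; (2|5)=-1, (4|5)=+1; (−1)^{-7·-6·2}·(-1)^-6·(+1)^-7 = +1.
v=2: v_2(a)=8, v_2(b)=0; units ≡ 3, 5 (mod 8); ε·ε+αω+βω = 1·0+8·1+0·1 ≡ 0  ⇒  (a,b)_2 = +1.
v=∞: -36685 < 0 and 1258629 > 0  ⇒  (a,b)_∞ = +1.
v=13: a=13^4·(≡4), b=13^2·(≡7) mod 13; (4|13)=+1, (7|13)=-1; (−1)^{4·2·6}·(+1)^2·(-1)^4 = +1.
v=23: a=23^3·(≡15), b=23^1·(≡13) mod 23; (15|23)=-1, (13|23)=+1; (−1)^{3·1·11}·(-1)^1·(+1)^3 = +1.
v=17: a=17^2·(≡2), b=17^1·(≡1) mod 17; (2|17)=+1, (1|17)=+1; (−1)^{2·1·8}·(+1)^1·(+1)^2 = +1.
v=7: a=7^6·(≡1), b=7^4·(≡1) mod 7; (1|7)=+1, (1|7)=+1; (−1)^{6·4·3}·(+1)^4·(+1)^6 = +1.
Ram(-36685, 1258629) = {3, 37}; no ℚ_3-point on the conic.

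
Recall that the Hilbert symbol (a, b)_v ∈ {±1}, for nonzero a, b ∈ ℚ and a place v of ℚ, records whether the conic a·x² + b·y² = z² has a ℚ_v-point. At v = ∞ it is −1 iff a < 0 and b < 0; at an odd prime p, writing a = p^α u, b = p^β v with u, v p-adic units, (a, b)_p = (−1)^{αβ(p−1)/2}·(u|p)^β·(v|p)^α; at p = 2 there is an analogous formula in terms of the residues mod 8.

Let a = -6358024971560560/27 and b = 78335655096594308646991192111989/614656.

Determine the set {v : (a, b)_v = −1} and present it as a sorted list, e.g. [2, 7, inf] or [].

[3, 23, 29, 37, 41, 47]

(a, b) ≡ (-410205, 53909) mod (ℚ^×)²; places V = {2, 3, 5, 7, 13, 17, 23, 29, 31, 37, 41, 47, ∞}.
(a,b)_37: α=2, u≡19; β=3, v≡29 (mod 37); (19|37)=-1, (29|37)=-1; sign (−1)^0·-1^3·-1^2 = -1.
(a,b)_23: α=1, u≡18; β=2, v≡17 (mod 23); (18|23)=+1, (17|23)=-1; sign (−1)^0·+1^2·-1^1 = -1.
(a,b)_47: α=2, u≡44; β=3, v≡20 (mod 47); (44|47)=-1, (20|47)=-1; sign (−1)^0·-1^3·-1^2 = -1.
(a,b)_7: α=0, u≡4; β=-4, v≡1 (mod 7); (4|7)=+1, (1|7)=+1; sign (−1)^0·+1^-4·+1^0 = +1.
(a,b)_29: α=1, u≡22; β=2, v≡19 (mod 29); (22|29)=+1, (19|29)=-1; sign (−1)^0·+1^2·-1^1 = -1.
(a,b)_5: α=1, u≡4; β=0, v≡4 (mod 5); (4|5)=+1, (4|5)=+1; sign (−1)^0·+1^0·+1^1 = +1.
(a,b)_13: α=0, u≡1; β=4, v≡11 (mod 13); (1|13)=+1, (11|13)=-1; sign (−1)^0·+1^4·-1^0 = +1.
(a,b)_∞: sgn(-410205)=−, sgn(53909)=+, so +1.
(a,b)_31: α=2, u≡1; β=3, v≡13 (mod 31); (1|31)=+1, (13|31)=-1; sign (−1)^0·+1^3·-1^2 = +1.
(a,b)_17: α=0, u≡5; β=2, v≡1 (mod 17); (5|17)=-1, (1|17)=+1; sign (−1)^0·-1^2·+1^0 = +1.
(a,b)_3: α=-3, u≡2; β=4, v≡2 (mod 3); (2|3)=-1, (2|3)=-1; sign (−1)^0·-1^4·-1^-3 = -1.
(a,b)_2: α=4, β=-8; u≡3, v≡5 (mod 8); ε(u)ε(v)=1·0, αω(v)=4·1, βω(u)=-8·1; sum ≡ 0  ⇒  +1.
(a,b)_41: α=1, u≡2; β=2, v≡38 (mod 41); (2|41)=+1, (38|41)=-1; sign (−1)^0·+1^2·-1^1 = -1.
(-410205, 53909 / ℚ) ramifies at {3, 23, 29, 37, 41, 47}: a division algebra.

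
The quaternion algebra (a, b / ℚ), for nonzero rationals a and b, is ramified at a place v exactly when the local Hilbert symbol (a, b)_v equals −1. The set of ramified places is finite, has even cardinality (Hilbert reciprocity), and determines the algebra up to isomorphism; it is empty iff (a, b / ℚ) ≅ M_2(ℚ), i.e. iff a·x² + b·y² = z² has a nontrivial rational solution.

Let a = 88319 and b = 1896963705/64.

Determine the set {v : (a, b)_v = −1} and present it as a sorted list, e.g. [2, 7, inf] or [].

(a, b) ≡ (88319, 53105) mod (ℚ^×)²; places V = {2, 3, 5, 7, 11, 13, 19, 31, 37, 43, ∞}.
(a,b)_2: α=0, β=-6; u≡7, v≡1 (mod 8); ε(u)ε(v)=1·0, αω(v)=0·0, βω(u)=-6·0; sum ≡ 0  ⇒  +1.
(a,b)_∞: sgn(88319)=+, sgn(53105)=+, so +1.
(a,b)_11: α=1, u≡10; β=0, v≡6 (mod 11); (10|11)=-1, (6|11)=-1; sign (−1)^0·-1^0·-1^1 = -1.
(a,b)_37: α=1, u≡19; β=0, v≡21 (mod 37); (19|37)=-1, (21|37)=+1; sign (−1)^0·-1^0·+1^1 = +1.
(a,b)_7: α=1, u≡3; β=2, v≡3 (mod 7); (3|7)=-1, (3|7)=-1; sign (−1)^0·-1^2·-1^1 = -1.
(a,b)_5: α=0, u≡4; β=1, v≡4 (mod 5); (4|5)=+1, (4|5)=+1; sign (−1)^0·+1^1·+1^0 = +1.
(a,b)_3: α=0, u≡2; β=6, v≡2 (mod 3); (2|3)=-1, (2|3)=-1; sign (−1)^0·-1^6·-1^0 = +1.
(a,b)_43: α=0, u≡40; β=1, v≡13 (mod 43); (40|43)=+1, (13|43)=+1; sign (−1)^0·+1^1·+1^0 = +1.
(a,b)_13: α=0, u≡10; β=1, v≡9 (mod 13); (10|13)=+1, (9|13)=+1; sign (−1)^0·+1^1·+1^0 = +1.
(a,b)_19: α=0, u≡7; β=1, v≡3 (mod 19); (7|19)=+1, (3|19)=-1; sign (−1)^0·+1^1·-1^0 = +1.
(a,b)_31: α=1, u≡28; β=0, v≡9 (mod 31); (28|31)=+1, (9|31)=+1; sign (−1)^0·+1^0·+1^1 = +1.
(88319, 53105 / ℚ) ramifies at {7, 11}: a division algebra.

[7, 11]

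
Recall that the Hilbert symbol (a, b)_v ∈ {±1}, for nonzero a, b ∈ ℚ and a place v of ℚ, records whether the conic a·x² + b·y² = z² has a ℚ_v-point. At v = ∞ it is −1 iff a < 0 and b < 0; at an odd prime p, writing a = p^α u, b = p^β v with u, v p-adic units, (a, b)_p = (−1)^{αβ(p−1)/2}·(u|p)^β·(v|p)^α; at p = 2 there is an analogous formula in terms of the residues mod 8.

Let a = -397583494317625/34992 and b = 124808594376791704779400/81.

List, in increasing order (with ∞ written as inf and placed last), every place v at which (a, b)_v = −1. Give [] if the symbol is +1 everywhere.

(a, b) ≡ (-435, 111826) mod (ℚ^×)²; places V = {2, 3, 5, 7, 11, 13, 17, 23, 29, ∞}.
(a,b)_∞: sgn(-435)=−, sgn(111826)=+, so +1.
(a,b)_17: α=2, u≡5; β=3, v≡9 (mod 17); (5|17)=-1, (9|17)=+1; sign (−1)^0·-1^3·+1^2 = -1.
(a,b)_29: α=1, u≡10; β=2, v≡8 (mod 29); (10|29)=-1, (8|29)=-1; sign (−1)^0·-1^2·-1^1 = -1.
(a,b)_3: α=-7, u≡2; β=-4, v≡1 (mod 3); (2|3)=-1, (1|3)=+1; sign (−1)^0·-1^-4·+1^-7 = +1.
(a,b)_5: α=3, u≡2; β=2, v≡1 (mod 5); (2|5)=-1, (1|5)=+1; sign (−1)^0·-1^2·+1^3 = +1.
(a,b)_13: α=0, u≡11; β=1, v≡1 (mod 13); (11|13)=-1, (1|13)=+1; sign (−1)^0·-1^1·+1^0 = -1.
(a,b)_7: α=2, u≡3; β=2, v≡4 (mod 7); (3|7)=-1, (4|7)=+1; sign (−1)^0·-1^2·+1^2 = +1.
(a,b)_2: α=-4, β=3; u≡5, v≡1 (mod 8); ε(u)ε(v)=0·0, αω(v)=-4·0, βω(u)=3·1; sum ≡ 1  ⇒  -1.
(a,b)_11: α=4, u≡9; β=7, v≡10 (mod 11); (9|11)=+1, (10|11)=-1; sign (−1)^0·+1^7·-1^4 = +1.
(a,b)_23: α=2, u≡1; β=3, v≡8 (mod 23); (1|23)=+1, (8|23)=+1; sign (−1)^0·+1^3·+1^2 = +1.
(-435, 111826 / ℚ) ramifies at {2, 13, 17, 29}: a division algebra.

[2, 13, 17, 29]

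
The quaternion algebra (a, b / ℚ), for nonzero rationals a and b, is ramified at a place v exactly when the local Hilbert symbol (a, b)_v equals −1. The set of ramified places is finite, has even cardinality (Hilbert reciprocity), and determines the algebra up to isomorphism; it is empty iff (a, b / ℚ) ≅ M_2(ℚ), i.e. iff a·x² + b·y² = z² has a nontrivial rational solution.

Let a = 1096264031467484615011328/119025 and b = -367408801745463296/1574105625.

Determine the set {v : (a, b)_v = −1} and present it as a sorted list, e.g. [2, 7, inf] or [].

(a, b) ≡ (10529987, -26) mod (ℚ^×)²; places V = {2, 3, 5, 7, 13, 17, 19, 23, 29, 31, 53, ∞}.
(a,b)_7: α=0, u≡6; β=2, v≡2 (mod 7); (6|7)=-1, (2|7)=+1; sign (−1)^0·-1^2·+1^0 = +1.
(a,b)_2: α=10, β=11; u≡3, v≡3 (mod 8); ε(u)ε(v)=1·1, αω(v)=10·1, βω(u)=11·1; sum ≡ 0  ⇒  +1.
(a,b)_3: α=-2, u≡2; β=-2, v≡1 (mod 3); (2|3)=-1, (1|3)=+1; sign (−1)^0·-1^-2·+1^-2 = +1.
(a,b)_∞: sgn(10529987)=+, sgn(-26)=−, so +1.
(a,b)_29: α=1, u≡16; β=0, v≡10 (mod 29); (16|29)=+1, (10|29)=-1; sign (−1)^0·+1^0·-1^1 = -1.
(a,b)_5: α=-2, u≡3; β=-4, v≡1 (mod 5); (3|5)=-1, (1|5)=+1; sign (−1)^0·-1^-4·+1^-2 = +1.
(a,b)_19: α=4, u≡7; β=2, v≡15 (mod 19); (7|19)=+1, (15|19)=-1; sign (−1)^0·+1^2·-1^4 = +1.
(a,b)_13: α=1, u≡5; β=1, v≡7 (mod 13); (5|13)=-1, (7|13)=-1; sign (−1)^0·-1^1·-1^1 = +1.
(a,b)_31: α=3, u≡8; β=2, v≡9 (mod 31); (8|31)=+1, (9|31)=+1; sign (−1)^0·+1^2·+1^3 = +1.
(a,b)_53: α=3, u≡5; β=2, v≡51 (mod 53); (5|53)=-1, (51|53)=-1; sign (−1)^0·-1^2·-1^3 = -1.
(a,b)_23: α=-2, u≡12; β=-4, v≡22 (mod 23); (12|23)=+1, (22|23)=-1; sign (−1)^0·+1^-4·-1^-2 = +1.
(a,b)_17: α=3, u≡1; β=2, v≡13 (mod 17); (1|17)=+1, (13|17)=+1; sign (−1)^0·+1^2·+1^3 = +1.
Ram(10529987, -26) = {29, 53}; no ℚ_29-point on the conic.

[29, 53]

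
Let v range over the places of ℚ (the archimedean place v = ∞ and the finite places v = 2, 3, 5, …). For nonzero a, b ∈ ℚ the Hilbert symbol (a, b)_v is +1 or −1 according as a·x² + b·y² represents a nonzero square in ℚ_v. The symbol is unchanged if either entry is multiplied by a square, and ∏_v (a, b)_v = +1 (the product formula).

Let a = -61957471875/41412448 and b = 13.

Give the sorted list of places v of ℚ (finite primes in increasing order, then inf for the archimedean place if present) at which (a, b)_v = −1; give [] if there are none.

Mod squares: a ≡ -4290, b ≡ 13. Check v ∈ {∞, 2, 3, 5, 7, 11, 13, 23, 31}.
v=11: a=11^-1·(≡6), b=11^0·(≡2) mod 11; (6|11)=-1, (2|11)=-1; (−1)^{-1·0·5}·(-1)^0·(-1)^-1 = -1.
v=3: a=3^1·(≡1), b=3^0·(≡1) mod 3; (1|3)=+1, (1|3)=+1; (−1)^{1·0·1}·(+1)^0·(+1)^1 = +1.
v=31: a=31^2·(≡5), b=31^0·(≡13) mod 31; (5|31)=+1, (13|31)=-1; (−1)^{2·0·15}·(+1)^0·(-1)^2 = +1.
v=∞: -4290 < 0 and 13 > 0  ⇒  (a,b)_∞ = +1.
v=2: v_2(a)=-5, v_2(b)=0; units ≡ 7, 5 (mod 8); ε·ε+αω+βω = 1·0+-5·1+0·0 ≡ 1  ⇒  (a,b)_2 = -1.
v=5: a=5^5·(≡3), b=5^0·(≡3) mod 5; (3|5)=-1, (3|5)=-1; (−1)^{5·0·2}·(-1)^0·(-1)^5 = -1.
v=13: a=13^1·(≡8), b=13^1·(≡1) mod 13; (8|13)=-1, (1|13)=+1; (−1)^{1·1·6}·(-1)^1·(+1)^1 = -1.
v=23: a=23^2·(≡21), b=23^0·(≡13) mod 23; (21|23)=-1, (13|23)=+1; (−1)^{2·0·11}·(-1)^0·(+1)^2 = +1.
v=7: a=7^-6·(≡1), b=7^0·(≡6) mod 7; (1|7)=+1, (6|7)=-1; (−1)^{-6·0·3}·(+1)^0·(-1)^-6 = +1.
Ram(-4290, 13) = {2, 5, 11, 13}; no ℚ_2-point on the conic.

[2, 5, 11, 13]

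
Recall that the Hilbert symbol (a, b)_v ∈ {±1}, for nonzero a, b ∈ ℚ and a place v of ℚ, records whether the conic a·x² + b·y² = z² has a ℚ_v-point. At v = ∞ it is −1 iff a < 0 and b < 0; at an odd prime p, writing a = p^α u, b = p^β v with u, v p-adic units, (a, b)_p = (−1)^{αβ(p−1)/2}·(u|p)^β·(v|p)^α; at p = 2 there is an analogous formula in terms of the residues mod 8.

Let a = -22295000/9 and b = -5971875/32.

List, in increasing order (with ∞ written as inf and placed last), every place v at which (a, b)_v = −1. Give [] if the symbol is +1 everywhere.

[5, inf]

(a, b) ≡ (-182, -390) mod (ℚ^×)²; places V = {2, 3, 5, 7, 13, ∞}.
(a,b)_13: α=1, u≡10; β=1, v≡1 (mod 13); (10|13)=+1, (1|13)=+1; sign (−1)^0·+1^1·+1^1 = +1.
(a,b)_7: α=3, u≡1; β=2, v≡4 (mod 7); (1|7)=+1, (4|7)=+1; sign (−1)^0·+1^2·+1^3 = +1.
(a,b)_∞: sgn(-182)=−, sgn(-390)=−, so -1.
(a,b)_3: α=-2, u≡1; β=1, v≡2 (mod 3); (1|3)=+1, (2|3)=-1; sign (−1)^0·+1^1·-1^-2 = +1.
(a,b)_5: α=4, u≡2; β=5, v≡2 (mod 5); (2|5)=-1, (2|5)=-1; sign (−1)^0·-1^5·-1^4 = -1.
(a,b)_2: α=3, β=-5; u≡5, v≡5 (mod 8); ε(u)ε(v)=0·0, αω(v)=3·1, βω(u)=-5·1; sum ≡ 0  ⇒  +1.
Ram(-182, -390) = {5, ∞}; no ℚ_5-point on the conic.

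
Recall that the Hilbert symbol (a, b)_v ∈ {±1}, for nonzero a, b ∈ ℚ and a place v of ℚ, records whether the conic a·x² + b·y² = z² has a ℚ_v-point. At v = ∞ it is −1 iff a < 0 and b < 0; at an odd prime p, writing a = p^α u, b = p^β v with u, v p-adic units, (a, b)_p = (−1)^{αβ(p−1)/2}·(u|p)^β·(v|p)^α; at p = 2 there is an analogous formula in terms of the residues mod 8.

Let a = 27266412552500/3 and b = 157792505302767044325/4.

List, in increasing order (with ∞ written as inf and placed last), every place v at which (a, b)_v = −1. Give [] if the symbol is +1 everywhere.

[7, 11]

Mod squares: a ≡ 87, b ≡ 407253. Check v ∈ {∞, 2, 3, 5, 7, 11, 29, 41, 43}.
v=7: a=7^0·(≡3), b=7^3·(≡4) mod 7; (3|7)=-1, (4|7)=+1; (−1)^{0·3·3}·(-1)^3·(+1)^0 = -1.
v=5: a=5^4·(≡3), b=5^2·(≡2) mod 5; (3|5)=-1, (2|5)=-1; (−1)^{4·2·2}·(-1)^2·(-1)^4 = +1.
v=∞: 87 > 0 and 407253 > 0  ⇒  (a,b)_∞ = +1.
v=41: a=41^2·(≡9), b=41^3·(≡14) mod 41; (9|41)=+1, (14|41)=-1; (−1)^{2·3·20}·(+1)^3·(-1)^2 = +1.
v=3: a=3^-1·(≡2), b=3^1·(≡1) mod 3; (2|3)=-1, (1|3)=+1; (−1)^{-1·1·1}·(-1)^1·(+1)^-1 = +1.
v=11: a=11^2·(≡8), b=11^3·(≡8) mod 11; (8|11)=-1, (8|11)=-1; (−1)^{2·3·5}·(-1)^3·(-1)^2 = -1.
v=2: v_2(a)=2, v_2(b)=-2; units ≡ 7, 5 (mod 8); ε·ε+αω+βω = 1·0+2·1+-2·0 ≡ 0  ⇒  (a,b)_2 = +1.
v=29: a=29^1·(≡12), b=29^2·(≡5) mod 29; (12|29)=-1, (5|29)=+1; (−1)^{1·2·14}·(-1)^2·(+1)^1 = +1.
v=43: a=43^2·(≡36), b=43^3·(≡24) mod 43; (36|43)=+1, (24|43)=+1; (−1)^{2·3·21}·(+1)^3·(+1)^2 = +1.
(87, 407253 / ℚ) ramifies at {7, 11}: a division algebra.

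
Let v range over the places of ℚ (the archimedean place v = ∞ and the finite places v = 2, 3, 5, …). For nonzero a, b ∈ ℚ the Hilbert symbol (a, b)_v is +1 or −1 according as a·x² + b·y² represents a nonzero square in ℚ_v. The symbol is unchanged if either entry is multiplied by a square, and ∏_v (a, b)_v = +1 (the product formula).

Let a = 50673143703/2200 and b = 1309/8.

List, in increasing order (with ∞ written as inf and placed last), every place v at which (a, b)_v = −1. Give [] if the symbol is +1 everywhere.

(a, b) ≡ (2348346, 2618) mod (ℚ^×)²; places V = {2, 3, 5, 7, 11, 13, 17, 23, 53, ∞}.
(a,b)_53: α=2, u≡20; β=0, v≡51 (mod 53); (20|53)=-1, (51|53)=-1; sign (−1)^0·-1^0·-1^2 = +1.
(a,b)_3: α=1, u≡1; β=0, v≡2 (mod 3); (1|3)=+1, (2|3)=-1; sign (−1)^0·+1^0·-1^1 = -1.
(a,b)_13: α=3, u≡7; β=0, v≡6 (mod 13); (7|13)=-1, (6|13)=-1; sign (−1)^0·-1^0·-1^3 = -1.
(a,b)_17: α=1, u≡16; β=1, v≡16 (mod 17); (16|17)=+1, (16|17)=+1; sign (−1)^0·+1^1·+1^1 = +1.
(a,b)_23: α=1, u≡15; β=0, v≡17 (mod 23); (15|23)=-1, (17|23)=-1; sign (−1)^0·-1^0·-1^1 = -1.
(a,b)_11: α=-1, u≡3; β=1, v≡8 (mod 11); (3|11)=+1, (8|11)=-1; sign (−1)^1·+1^1·-1^-1 = +1.
(a,b)_∞: sgn(2348346)=+, sgn(2618)=+, so +1.
(a,b)_5: α=-2, u≡1; β=0, v≡3 (mod 5); (1|5)=+1, (3|5)=-1; sign (−1)^0·+1^0·-1^-2 = +1.
(a,b)_7: α=1, u≡3; β=1, v≡5 (mod 7); (3|7)=-1, (5|7)=-1; sign (−1)^1·-1^1·-1^1 = -1.
(a,b)_2: α=-3, β=-3; u≡5, v≡5 (mod 8); ε(u)ε(v)=0·0, αω(v)=-3·1, βω(u)=-3·1; sum ≡ 0  ⇒  +1.
(2348346, 2618 / ℚ) ramifies at {3, 7, 13, 23}: a division algebra.

[3, 7, 13, 23]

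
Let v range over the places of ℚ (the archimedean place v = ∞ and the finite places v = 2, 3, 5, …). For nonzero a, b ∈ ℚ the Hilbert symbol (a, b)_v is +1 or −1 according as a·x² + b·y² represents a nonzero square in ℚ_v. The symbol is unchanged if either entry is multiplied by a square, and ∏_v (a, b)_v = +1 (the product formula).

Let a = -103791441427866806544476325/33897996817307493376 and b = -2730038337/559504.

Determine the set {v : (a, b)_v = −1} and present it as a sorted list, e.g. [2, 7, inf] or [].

(a, b) ≡ (-13, -377) mod (ℚ^×)²; places V = {2, 3, 5, 11, 13, 17, 23, 29, 43, ∞}.
(a,b)_∞: sgn(-13)=−, sgn(-377)=−, so -1.
(a,b)_5: α=2, u≡2; β=0, v≡2 (mod 5); (2|5)=-1, (2|5)=-1; sign (−1)^0·-1^0·-1^2 = +1.
(a,b)_2: α=-10, β=-4; u≡3, v≡7 (mod 8); ε(u)ε(v)=1·1, αω(v)=-10·0, βω(u)=-4·1; sum ≡ 1  ⇒  -1.
(a,b)_29: α=2, u≡25; β=1, v≡16 (mod 29); (25|29)=+1, (16|29)=+1; sign (−1)^0·+1^1·+1^2 = +1.
(a,b)_17: α=-4, u≡15; β=-2, v≡12 (mod 17); (15|17)=+1, (12|17)=-1; sign (−1)^0·+1^-2·-1^-4 = +1.
(a,b)_43: α=-2, u≡39; β=0, v≡31 (mod 43); (39|43)=-1, (31|43)=+1; sign (−1)^0·-1^0·+1^-2 = +1.
(a,b)_11: α=-8, u≡5; β=-2, v≡10 (mod 11); (5|11)=+1, (10|11)=-1; sign (−1)^0·+1^-2·-1^-8 = +1.
(a,b)_23: α=6, u≡22; β=2, v≡17 (mod 23); (22|23)=-1, (17|23)=-1; sign (−1)^0·-1^2·-1^6 = +1.
(a,b)_13: α=7, u≡4; β=3, v≡1 (mod 13); (4|13)=+1, (1|13)=+1; sign (−1)^0·+1^3·+1^7 = +1.
(a,b)_3: α=12, u≡2; β=4, v≡1 (mod 3); (2|3)=-1, (1|3)=+1; sign (−1)^0·-1^4·+1^12 = +1.
Ram(-13, -377) = {2, ∞}; no ℚ_2-point on the conic.

[2, inf]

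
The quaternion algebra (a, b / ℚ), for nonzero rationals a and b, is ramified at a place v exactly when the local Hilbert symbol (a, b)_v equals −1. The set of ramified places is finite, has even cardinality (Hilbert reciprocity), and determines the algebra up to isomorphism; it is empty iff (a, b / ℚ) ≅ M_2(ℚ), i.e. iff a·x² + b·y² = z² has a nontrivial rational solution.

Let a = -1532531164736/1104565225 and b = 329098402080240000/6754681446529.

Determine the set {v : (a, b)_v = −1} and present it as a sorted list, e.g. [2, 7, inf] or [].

[2, 41]

Mod squares: a ≡ -41, b ≡ 6. Check v ∈ {∞, 2, 3, 5, 11, 13, 17, 23, 41}.
v=∞: -41 < 0 and 6 > 0  ⇒  (a,b)_∞ = +1.
v=17: a=17^-4·(≡5), b=17^-6·(≡3) mod 17; (5|17)=-1, (3|17)=-1; (−1)^{-4·-6·8}·(-1)^-6·(-1)^-4 = +1.
v=23: a=23^-2·(≡7), b=23^-4·(≡6) mod 23; (7|23)=-1, (6|23)=+1; (−1)^{-2·-4·11}·(-1)^-4·(+1)^-2 = +1.
v=11: a=11^2·(≡9), b=11^0·(≡2) mod 11; (9|11)=+1, (2|11)=-1; (−1)^{2·0·5}·(+1)^0·(-1)^2 = +1.
v=13: a=13^6·(≡6), b=13^8·(≡5) mod 13; (6|13)=-1, (5|13)=-1; (−1)^{6·8·6}·(-1)^8·(-1)^6 = +1.
v=3: a=3^0·(≡1), b=3^1·(≡2) mod 3; (1|3)=+1, (2|3)=-1; (−1)^{0·1·1}·(+1)^1·(-1)^0 = +1.
v=41: a=41^1·(≡1), b=41^2·(≡13) mod 41; (1|41)=+1, (13|41)=-1; (−1)^{1·2·20}·(+1)^2·(-1)^1 = -1.
v=5: a=5^-2·(≡1), b=5^4·(≡1) mod 5; (1|5)=+1, (1|5)=+1; (−1)^{-2·4·2}·(+1)^4·(+1)^-2 = +1.
v=2: v_2(a)=6, v_2(b)=7; units ≡ 7, 3 (mod 8); ε·ε+αω+βω = 1·1+6·1+7·0 ≡ 1  ⇒  (a,b)_2 = -1.
(-41, 6 / ℚ) ramifies at {2, 41}: a division algebra.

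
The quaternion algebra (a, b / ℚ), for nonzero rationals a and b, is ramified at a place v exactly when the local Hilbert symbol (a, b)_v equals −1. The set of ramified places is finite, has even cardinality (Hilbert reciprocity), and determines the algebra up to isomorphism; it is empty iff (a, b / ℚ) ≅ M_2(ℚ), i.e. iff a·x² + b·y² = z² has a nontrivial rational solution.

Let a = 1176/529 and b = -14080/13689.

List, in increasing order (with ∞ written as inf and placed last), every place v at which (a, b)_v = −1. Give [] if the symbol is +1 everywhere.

[3, 11]

(a, b) ≡ (6, -55) mod (ℚ^×)²; places V = {2, 3, 5, 7, 11, 13, 23, ∞}.
(a,b)_7: α=2, u≡6; β=0, v≡1 (mod 7); (6|7)=-1, (1|7)=+1; sign (−1)^0·-1^0·+1^2 = +1.
(a,b)_11: α=0, u≡10; β=1, v≡8 (mod 11); (10|11)=-1, (8|11)=-1; sign (−1)^0·-1^1·-1^0 = -1.
(a,b)_23: α=-2, u≡3; β=0, v≡22 (mod 23); (3|23)=+1, (22|23)=-1; sign (−1)^0·+1^0·-1^-2 = +1.
(a,b)_∞: sgn(6)=+, sgn(-55)=−, so +1.
(a,b)_5: α=0, u≡4; β=1, v≡1 (mod 5); (4|5)=+1, (1|5)=+1; sign (−1)^0·+1^1·+1^0 = +1.
(a,b)_13: α=0, u≡5; β=-2, v≡4 (mod 13); (5|13)=-1, (4|13)=+1; sign (−1)^0·-1^-2·+1^0 = +1.
(a,b)_3: α=1, u≡2; β=-4, v≡2 (mod 3); (2|3)=-1, (2|3)=-1; sign (−1)^0·-1^-4·-1^1 = -1.
(a,b)_2: α=3, β=8; u≡3, v≡1 (mod 8); ε(u)ε(v)=1·0, αω(v)=3·0, βω(u)=8·1; sum ≡ 0  ⇒  +1.
Ram(6, -55) = {3, 11}; no ℚ_3-point on the conic.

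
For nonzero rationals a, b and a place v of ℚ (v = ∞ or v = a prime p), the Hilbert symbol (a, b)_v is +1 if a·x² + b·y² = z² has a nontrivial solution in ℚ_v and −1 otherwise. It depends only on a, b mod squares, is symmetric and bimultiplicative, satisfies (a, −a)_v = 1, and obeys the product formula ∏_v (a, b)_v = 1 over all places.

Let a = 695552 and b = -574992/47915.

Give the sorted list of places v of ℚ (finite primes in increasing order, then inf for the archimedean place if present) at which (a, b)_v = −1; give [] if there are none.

Mod squares: a ≡ 2717, b ≡ -1155. Check v ∈ {∞, 2, 3, 5, 7, 11, 13, 19, 37}.
v=2: v_2(a)=8, v_2(b)=4; units ≡ 5, 5 (mod 8); ε·ε+αω+βω = 0·0+8·1+4·1 ≡ 0  ⇒  (a,b)_2 = +1.
v=11: a=11^1·(≡4), b=11^3·(≡3) mod 11; (4|11)=+1, (3|11)=+1; (−1)^{1·3·5}·(+1)^3·(+1)^1 = -1.
v=5: a=5^0·(≡2), b=5^-1·(≡1) mod 5; (2|5)=-1, (1|5)=+1; (−1)^{0·-1·2}·(-1)^-1·(+1)^0 = -1.
v=7: a=7^0·(≡4), b=7^-1·(≡5) mod 7; (4|7)=+1, (5|7)=-1; (−1)^{0·-1·3}·(+1)^-1·(-1)^0 = +1.
v=19: a=19^1·(≡14), b=19^0·(≡11) mod 19; (14|19)=-1, (11|19)=+1; (−1)^{1·0·9}·(-1)^0·(+1)^1 = +1.
v=∞: 2717 > 0 and -1155 < 0  ⇒  (a,b)_∞ = +1.
v=3: a=3^0·(≡2), b=3^3·(≡2) mod 3; (2|3)=-1, (2|3)=-1; (−1)^{0·3·1}·(-1)^3·(-1)^0 = -1.
v=13: a=13^1·(≡9), b=13^0·(≡5) mod 13; (9|13)=+1, (5|13)=-1; (−1)^{1·0·6}·(+1)^0·(-1)^1 = -1.
v=37: a=37^0·(≡26), b=37^-2·(≡6) mod 37; (26|37)=+1, (6|37)=-1; (−1)^{0·-2·18}·(+1)^-2·(-1)^0 = +1.
|Ram(2717, -1155)| = 4, even; anisotropic at {3, 5, 11, 13}.

[3, 5, 11, 13]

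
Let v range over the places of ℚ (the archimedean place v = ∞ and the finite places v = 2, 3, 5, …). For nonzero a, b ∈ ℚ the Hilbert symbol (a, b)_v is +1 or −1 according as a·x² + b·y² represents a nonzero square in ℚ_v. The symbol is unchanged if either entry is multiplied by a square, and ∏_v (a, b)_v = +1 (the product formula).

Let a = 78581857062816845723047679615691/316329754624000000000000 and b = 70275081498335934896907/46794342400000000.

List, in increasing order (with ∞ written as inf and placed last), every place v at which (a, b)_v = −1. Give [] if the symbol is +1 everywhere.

[2, 31]

(a, b) ≡ (4075291, 1147) mod (ℚ^×)²; places V = {2, 3, 5, 7, 11, 13, 17, 19, 31, 37, ∞}.
(a,b)_2: α=-28, β=-22; u≡3, v≡3 (mod 8); ε(u)ε(v)=1·1, αω(v)=-28·1, βω(u)=-22·1; sum ≡ 1  ⇒  -1.
(a,b)_3: α=6, u≡1; β=4, v≡1 (mod 3); (1|3)=+1, (1|3)=+1; sign (−1)^0·+1^4·+1^6 = +1.
(a,b)_5: α=-12, u≡4; β=-8, v≡3 (mod 5); (4|5)=+1, (3|5)=-1; sign (−1)^0·+1^-8·-1^-12 = +1.
(a,b)_∞: sgn(4075291)=+, sgn(1147)=+, so +1.
(a,b)_31: α=1, u≡15; β=1, v≡15 (mod 31); (15|31)=-1, (15|31)=-1; sign (−1)^1·-1^1·-1^1 = -1.
(a,b)_19: α=3, u≡9; β=2, v≡6 (mod 19); (9|19)=+1, (6|19)=+1; sign (−1)^0·+1^2·+1^3 = +1.
(a,b)_13: α=-6, u≡10; β=-4, v≡1 (mod 13); (10|13)=+1, (1|13)=+1; sign (−1)^0·+1^-4·+1^-6 = +1.
(a,b)_37: α=1, u≡31; β=1, v≡8 (mod 37); (31|37)=-1, (8|37)=-1; sign (−1)^0·-1^1·-1^1 = +1.
(a,b)_11: α=9, u≡3; β=6, v≡9 (mod 11); (3|11)=+1, (9|11)=+1; sign (−1)^0·+1^6·+1^9 = +1.
(a,b)_17: α=9, u≡10; β=6, v≡2 (mod 17); (10|17)=-1, (2|17)=+1; sign (−1)^0·-1^6·+1^9 = +1.
(a,b)_7: α=2, u≡3; β=2, v≡5 (mod 7); (3|7)=-1, (5|7)=-1; sign (−1)^0·-1^2·-1^2 = +1.
Ram(4075291, 1147) = {2, 31}; no ℚ_2-point on the conic.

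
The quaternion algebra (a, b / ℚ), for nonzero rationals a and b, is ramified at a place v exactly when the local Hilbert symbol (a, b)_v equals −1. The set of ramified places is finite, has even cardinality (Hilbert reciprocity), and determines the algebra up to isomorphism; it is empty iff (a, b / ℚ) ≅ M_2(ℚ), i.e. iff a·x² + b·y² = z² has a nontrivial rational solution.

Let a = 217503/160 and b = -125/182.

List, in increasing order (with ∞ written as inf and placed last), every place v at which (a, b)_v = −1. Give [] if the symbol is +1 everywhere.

[2, 5]

Mod squares: a ≡ 1430, b ≡ -910. Check v ∈ {∞, 2, 3, 5, 7, 11, 13}.
v=5: a=5^-1·(≡4), b=5^3·(≡2) mod 5; (4|5)=+1, (2|5)=-1; (−1)^{-1·3·2}·(+1)^3·(-1)^-1 = -1.
v=3: a=3^2·(≡2), b=3^0·(≡2) mod 3; (2|3)=-1, (2|3)=-1; (−1)^{2·0·1}·(-1)^0·(-1)^2 = +1.
v=13: a=13^3·(≡2), b=13^-1·(≡5) mod 13; (2|13)=-1, (5|13)=-1; (−1)^{3·-1·6}·(-1)^-1·(-1)^3 = +1.
v=∞: 1430 > 0 and -910 < 0  ⇒  (a,b)_∞ = +1.
v=7: a=7^0·(≡1), b=7^-1·(≡3) mod 7; (1|7)=+1, (3|7)=-1; (−1)^{0·-1·3}·(+1)^-1·(-1)^0 = +1.
v=11: a=11^1·(≡1), b=11^0·(≡3) mod 11; (1|11)=+1, (3|11)=+1; (−1)^{1·0·5}·(+1)^0·(+1)^1 = +1.
v=2: v_2(a)=-5, v_2(b)=-1; units ≡ 3, 1 (mod 8); ε·ε+αω+βω = 1·0+-5·0+-1·1 ≡ 1  ⇒  (a,b)_2 = -1.
(1430, -910 / ℚ) ramifies at {2, 5}: a division algebra.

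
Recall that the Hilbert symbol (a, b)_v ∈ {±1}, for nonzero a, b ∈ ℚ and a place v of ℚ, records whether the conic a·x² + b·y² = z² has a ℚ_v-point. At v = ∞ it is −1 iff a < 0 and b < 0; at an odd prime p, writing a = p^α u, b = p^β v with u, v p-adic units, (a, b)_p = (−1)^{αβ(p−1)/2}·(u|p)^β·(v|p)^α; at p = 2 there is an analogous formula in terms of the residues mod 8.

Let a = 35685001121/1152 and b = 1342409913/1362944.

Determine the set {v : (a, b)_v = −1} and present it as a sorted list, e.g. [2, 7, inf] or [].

[2, 11, 13, 29, 41, 43]

(a, b) ≡ (659362, 4147) mod (ℚ^×)²; places V = {2, 3, 7, 11, 13, 17, 29, 37, 41, 43, 47, ∞}.
(a,b)_∞: sgn(659362)=+, sgn(4147)=+, so +1.
(a,b)_47: α=2, u≡45; β=0, v≡5 (mod 47); (45|47)=-1, (5|47)=-1; sign (−1)^0·-1^0·-1^2 = +1.
(a,b)_17: α=1, u≡2; β=2, v≡13 (mod 17); (2|17)=+1, (13|17)=+1; sign (−1)^0·+1^2·+1^1 = +1.
(a,b)_37: α=0, u≡13; β=2, v≡28 (mod 37); (13|37)=-1, (28|37)=+1; sign (−1)^0·-1^2·+1^0 = +1.
(a,b)_7: α=2, u≡2; β=0, v≡6 (mod 7); (2|7)=+1, (6|7)=-1; sign (−1)^0·+1^0·-1^2 = +1.
(a,b)_43: α=1, u≡19; β=0, v≡22 (mod 43); (19|43)=-1, (22|43)=-1; sign (−1)^0·-1^0·-1^1 = -1.
(a,b)_11: α=1, u≡5; β=-3, v≡9 (mod 11); (5|11)=+1, (9|11)=+1; sign (−1)^1·+1^-3·+1^1 = -1.
(a,b)_29: α=0, u≡18; β=1, v≡26 (mod 29); (18|29)=-1, (26|29)=-1; sign (−1)^0·-1^1·-1^0 = -1.
(a,b)_2: α=-7, β=-10; u≡1, v≡3 (mod 8); ε(u)ε(v)=0·1, αω(v)=-7·1, βω(u)=-10·0; sum ≡ 1  ⇒  -1.
(a,b)_41: α=1, u≡32; β=0, v≡19 (mod 41); (32|41)=+1, (19|41)=-1; sign (−1)^0·+1^0·-1^1 = -1.
(a,b)_13: α=0, u≡2; β=1, v≡7 (mod 13); (2|13)=-1, (7|13)=-1; sign (−1)^0·-1^1·-1^0 = -1.
(a,b)_3: α=-2, u≡1; β=2, v≡1 (mod 3); (1|3)=+1, (1|3)=+1; sign (−1)^0·+1^2·+1^-2 = +1.
|Ram(659362, 4147)| = 6, even; anisotropic at {2, 11, 13, 29, 41, 43}.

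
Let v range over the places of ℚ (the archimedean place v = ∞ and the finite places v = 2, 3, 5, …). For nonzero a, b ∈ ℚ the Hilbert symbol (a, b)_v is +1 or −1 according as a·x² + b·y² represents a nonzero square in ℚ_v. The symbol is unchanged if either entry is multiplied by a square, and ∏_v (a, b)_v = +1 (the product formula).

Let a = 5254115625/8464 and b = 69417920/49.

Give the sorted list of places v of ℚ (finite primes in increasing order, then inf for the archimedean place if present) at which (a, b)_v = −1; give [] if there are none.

[3, 5, 13, 41]

Mod squares: a ≡ 103785, b ≡ 1084655. Check v ∈ {∞, 2, 3, 5, 7, 11, 13, 17, 23, 37, 41}.
v=23: a=23^-2·(≡4), b=23^0·(≡11) mod 23; (4|23)=+1, (11|23)=-1; (−1)^{-2·0·11}·(+1)^0·(-1)^-2 = +1.
v=3: a=3^5·(≡2), b=3^0·(≡2) mod 3; (2|3)=-1, (2|3)=-1; (−1)^{5·0·1}·(-1)^0·(-1)^5 = -1.
v=5: a=5^5·(≡3), b=5^1·(≡1) mod 5; (3|5)=-1, (1|5)=+1; (−1)^{5·1·2}·(-1)^1·(+1)^5 = -1.
v=13: a=13^0·(≡5), b=13^1·(≡9) mod 13; (5|13)=-1, (9|13)=+1; (−1)^{0·1·6}·(-1)^1·(+1)^0 = -1.
v=17: a=17^1·(≡1), b=17^0·(≡8) mod 17; (1|17)=+1, (8|17)=+1; (−1)^{1·0·8}·(+1)^0·(+1)^1 = +1.
v=37: a=37^1·(≡7), b=37^1·(≡34) mod 37; (7|37)=+1, (34|37)=+1; (−1)^{1·1·18}·(+1)^1·(+1)^1 = +1.
v=11: a=11^1·(≡7), b=11^1·(≡4) mod 11; (7|11)=-1, (4|11)=+1; (−1)^{1·1·5}·(-1)^1·(+1)^1 = +1.
v=2: v_2(a)=-4, v_2(b)=6; units ≡ 1, 7 (mod 8); ε·ε+αω+βω = 0·1+-4·0+6·0 ≡ 0  ⇒  (a,b)_2 = +1.
v=∞: 103785 > 0 and 1084655 > 0  ⇒  (a,b)_∞ = +1.
v=7: a=7^0·(≡3), b=7^-2·(≡5) mod 7; (3|7)=-1, (5|7)=-1; (−1)^{0·-2·3}·(-1)^-2·(-1)^0 = +1.
v=41: a=41^0·(≡15), b=41^1·(≡39) mod 41; (15|41)=-1, (39|41)=+1; (−1)^{0·1·20}·(-1)^1·(+1)^0 = -1.
|Ram(103785, 1084655)| = 4, even; anisotropic at {3, 5, 13, 41}.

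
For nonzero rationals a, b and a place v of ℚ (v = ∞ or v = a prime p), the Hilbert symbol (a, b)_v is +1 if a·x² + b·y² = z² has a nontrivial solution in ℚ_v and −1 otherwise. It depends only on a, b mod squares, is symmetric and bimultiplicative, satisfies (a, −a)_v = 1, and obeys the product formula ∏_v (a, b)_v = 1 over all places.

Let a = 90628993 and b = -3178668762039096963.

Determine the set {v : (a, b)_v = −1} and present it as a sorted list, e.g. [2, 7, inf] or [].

[7, 19]

Mod squares: a ≡ 90628993, b ≡ -43. Check v ∈ {∞, 2, 3, 7, 13, 19, 23, 43, 53}.
v=19: a=19^1·(≡16), b=19^2·(≡13) mod 19; (16|19)=+1, (13|19)=-1; (−1)^{1·2·9}·(+1)^2·(-1)^1 = -1.
v=53: a=53^1·(≡42), b=53^2·(≡25) mod 53; (42|53)=+1, (25|53)=+1; (−1)^{1·2·26}·(+1)^2·(+1)^1 = +1.
v=∞: 90628993 > 0 and -43 < 0  ⇒  (a,b)_∞ = +1.
v=2: v_2(a)=0, v_2(b)=0; units ≡ 1, 5 (mod 8); ε·ε+αω+βω = 0·0+0·1+0·0 ≡ 0  ⇒  (a,b)_2 = +1.
v=13: a=13^1·(≡3), b=13^2·(≡1) mod 13; (3|13)=+1, (1|13)=+1; (−1)^{1·2·6}·(+1)^2·(+1)^1 = +1.
v=3: a=3^0·(≡1), b=3^2·(≡2) mod 3; (1|3)=+1, (2|3)=-1; (−1)^{0·2·1}·(+1)^2·(-1)^0 = +1.
v=23: a=23^1·(≡8), b=23^2·(≡3) mod 23; (8|23)=+1, (3|23)=+1; (−1)^{1·2·11}·(+1)^2·(+1)^1 = +1.
v=43: a=43^1·(≡6), b=43^3·(≡20) mod 43; (6|43)=+1, (20|43)=-1; (−1)^{1·3·21}·(+1)^3·(-1)^1 = +1.
v=7: a=7^1·(≡2), b=7^2·(≡6) mod 7; (2|7)=+1, (6|7)=-1; (−1)^{1·2·3}·(+1)^2·(-1)^1 = -1.
|Ram(90628993, -43)| = 2, even; anisotropic at {7, 19}.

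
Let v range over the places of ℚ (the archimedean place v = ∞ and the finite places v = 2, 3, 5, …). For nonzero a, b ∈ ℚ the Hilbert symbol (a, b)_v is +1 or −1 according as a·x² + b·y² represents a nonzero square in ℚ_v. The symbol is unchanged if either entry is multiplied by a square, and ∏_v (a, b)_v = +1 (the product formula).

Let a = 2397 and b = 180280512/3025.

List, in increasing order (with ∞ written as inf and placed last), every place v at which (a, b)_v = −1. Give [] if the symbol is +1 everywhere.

[3, 17]

Mod squares: a ≡ 2397, b ≡ 3. Check v ∈ {∞, 2, 3, 5, 11, 17, 19, 47}.
v=47: a=47^1·(≡4), b=47^0·(≡32) mod 47; (4|47)=+1, (32|47)=+1; (−1)^{1·0·23}·(+1)^0·(+1)^1 = +1.
v=2: v_2(a)=0, v_2(b)=6; units ≡ 5, 3 (mod 8); ε·ε+αω+βω = 0·1+0·1+6·1 ≡ 0  ⇒  (a,b)_2 = +1.
v=11: a=11^0·(≡10), b=11^-2·(≡9) mod 11; (10|11)=-1, (9|11)=+1; (−1)^{0·-2·5}·(-1)^-2·(+1)^0 = +1.
v=5: a=5^0·(≡2), b=5^-2·(≡2) mod 5; (2|5)=-1, (2|5)=-1; (−1)^{0·-2·2}·(-1)^-2·(-1)^0 = +1.
v=3: a=3^1·(≡1), b=3^3·(≡1) mod 3; (1|3)=+1, (1|3)=+1; (−1)^{1·3·1}·(+1)^3·(+1)^1 = -1.
v=∞: 2397 > 0 and 3 > 0  ⇒  (a,b)_∞ = +1.
v=19: a=19^0·(≡3), b=19^2·(≡18) mod 19; (3|19)=-1, (18|19)=-1; (−1)^{0·2·9}·(-1)^2·(-1)^0 = +1.
v=17: a=17^1·(≡5), b=17^2·(≡7) mod 17; (5|17)=-1, (7|17)=-1; (−1)^{1·2·8}·(-1)^2·(-1)^1 = -1.
(2397, 3 / ℚ) ramifies at {3, 17}: a division algebra.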